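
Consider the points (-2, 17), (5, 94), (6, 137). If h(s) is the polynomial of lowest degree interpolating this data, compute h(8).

247

Using Newton's divided-difference form:
h[-2,5] = (94 - 17) / (5 - (-2)) = 11
h[5,6] = (137 - 94) / (6 - 5) = 43
h[-2,5,6] = (43 - 11) / (6 - (-2)) = 4
h(8) = 17 + 11·(10) + 4·(10)·(3) = 247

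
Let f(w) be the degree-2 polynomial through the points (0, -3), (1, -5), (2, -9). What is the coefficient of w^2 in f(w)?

Build the Lagrange basis polynomials:
L_0(w) = (w - 1)(w - 2) / [2] = (1/2)w^2 - (3/2)w + 1
L_1(w) = w(w - 2) / [-1] = -w^2 + 2w
L_2(w) = w(w - 1) / [2] = (1/2)w^2 - (1/2)w
f(w) = (-3)·L_0 + (-5)·L_1 + (-9)·L_2
Only the coefficient of w^2 is needed; take it from each L_i and combine:
(-3)·(1/2) + (-5)·(-1) + (-9)·(1/2) = -1

-1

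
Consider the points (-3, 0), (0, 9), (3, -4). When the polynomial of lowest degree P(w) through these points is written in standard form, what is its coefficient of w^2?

L_0(w) = w(w - 3) / [18] = (1/18)w^2 - (1/6)w
L_1(w) = (w + 3)(w - 3) / [-9] = -(1/9)w^2 + 1
L_2(w) = (w + 3)w / [18] = (1/18)w^2 + (1/6)w
P(w) = 0·L_0 + 9·L_1 + (-4)·L_2
Only the coefficient of w^2 is needed; take it from each L_i and combine:
0·(1/18) + 9·(-1/9) + (-4)·(1/18) = -11/9

-11/9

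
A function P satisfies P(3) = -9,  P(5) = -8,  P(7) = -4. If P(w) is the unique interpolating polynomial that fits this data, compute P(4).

-71/8

Using Newton's divided-difference form:
P[3,5] = (-8 - (-9)) / (5 - 3) = 1/2
P[5,7] = (-4 - (-8)) / (7 - 5) = 2
P[3,5,7] = (2 - 1/2) / (7 - 3) = 3/8
P(4) = -9 + (1/2)·(1) + (3/8)·(1)·(-1) = -71/8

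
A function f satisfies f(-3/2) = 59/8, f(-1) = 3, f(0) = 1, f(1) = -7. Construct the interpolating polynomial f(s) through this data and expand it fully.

f(s) = -3s^3 - 3s^2 - 2s + 1

L_0(s) = (s + 1)s(s - 1) / [-15/8] = -(8/15)s^3 + (8/15)s
L_1(s) = (s + 3/2)s(s - 1) / [1] = s^3 + (1/2)s^2 - (3/2)s
L_2(s) = (s + 3/2)(s + 1)(s - 1) / [-3/2] = -(2/3)s^3 - s^2 + (2/3)s + 1
L_3(s) = (s + 3/2)(s + 1)s / [5] = (1/5)s^3 + (1/2)s^2 + (3/10)s
f(s) = (59/8)·L_0 + 3·L_1 + 1·L_2 + (-7)·L_3
  (59/8)·L_0(s) = -(59/15)s^3 + (59/15)s
  3·L_1(s) = 3s^3 + (3/2)s^2 - (9/2)s
  1·L_2(s) = -(2/3)s^3 - s^2 + (2/3)s + 1
  (-7)·L_3(s) = -(7/5)s^3 - (7/2)s^2 - (21/10)s
Adding term by term: -3s^3 - 3s^2 - 2s + 1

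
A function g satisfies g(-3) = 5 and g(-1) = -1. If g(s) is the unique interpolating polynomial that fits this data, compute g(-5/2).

7/2

L_0(-5/2) = (-3/2)/[(-2)] = 3/4
L_1(-5/2) = (1/2)/[(2)] = 1/4
Sum: 5·(3/4) + (-1)·(1/4) = 7/2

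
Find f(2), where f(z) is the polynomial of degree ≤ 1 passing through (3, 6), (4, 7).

Evaluate each Lagrange basis at z = 2:
L_0(2) = (-2)/[(-1)] = 2
L_1(2) = (-1)/[(1)] = -1
Sum: 6·(2) + 7·(-1) = 5

5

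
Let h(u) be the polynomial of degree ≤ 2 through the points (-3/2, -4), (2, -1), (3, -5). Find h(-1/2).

-4/9

Evaluate each Lagrange basis at u = -1/2:
L_0(-1/2) = (-5/2)·(-7/2)/[(-7/2)·(-9/2)] = 5/9
L_1(-1/2) = (1)·(-7/2)/[(7/2)·(-1)] = 1
L_2(-1/2) = (1)·(-5/2)/[(9/2)·(1)] = -5/9
Sum: (-4)·(5/9) + (-1)·(1) + (-5)·(-5/9) = -4/9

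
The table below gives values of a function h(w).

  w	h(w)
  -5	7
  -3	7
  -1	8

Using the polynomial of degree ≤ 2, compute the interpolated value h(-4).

55/8

Evaluate each Lagrange basis at w = -4:
L_0(-4) = (-1)·(-3)/[(-2)·(-4)] = 3/8
L_1(-4) = (1)·(-3)/[(2)·(-2)] = 3/4
L_2(-4) = (1)·(-1)/[(4)·(2)] = -1/8
Sum: 7·(3/8) + 7·(3/4) + 8·(-1/8) = 55/8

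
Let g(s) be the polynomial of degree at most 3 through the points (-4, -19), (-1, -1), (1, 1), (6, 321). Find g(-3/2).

Evaluate each Lagrange basis at s = -3/2:
L_0(-3/2) = (-1/2)·(-5/2)·(-15/2)/[(-3)·(-5)·(-10)] = 1/16
L_1(-3/2) = (5/2)·(-5/2)·(-15/2)/[(3)·(-2)·(-7)] = 125/112
L_2(-3/2) = (5/2)·(-1/2)·(-15/2)/[(5)·(2)·(-5)] = -3/16
L_3(-3/2) = (5/2)·(-1/2)·(-5/2)/[(10)·(7)·(5)] = 1/112
Sum: (-19)·(1/16) + (-1)·(125/112) + 1·(-3/16) + 321·(1/112) = 3/8

3/8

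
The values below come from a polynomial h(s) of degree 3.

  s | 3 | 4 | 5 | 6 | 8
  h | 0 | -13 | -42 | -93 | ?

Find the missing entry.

The 4 known values determine h uniquely (degree ≤ 3).
L_0(8) = (4)·(3)·(2)/[(-1)·(-2)·(-3)] = -4
L_1(8) = (5)·(3)·(2)/[(1)·(-1)·(-2)] = 15
L_2(8) = (5)·(4)·(2)/[(2)·(1)·(-1)] = -20
L_3(8) = (5)·(4)·(3)/[(3)·(2)·(1)] = 10
Sum: 0 + (-13)·(15) + (-42)·(-20) + (-93)·(10) = -285

-285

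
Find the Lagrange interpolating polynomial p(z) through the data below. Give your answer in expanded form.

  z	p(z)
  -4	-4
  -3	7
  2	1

p(z) = -(61/30)z^2 - (97/30)z + 78/5

Build the Lagrange basis polynomials:
L_0(z) = (z + 3)(z - 2) / [6] = (1/6)z^2 + (1/6)z - 1
L_1(z) = (z + 4)(z - 2) / [-5] = -(1/5)z^2 - (2/5)z + 8/5
L_2(z) = (z + 4)(z + 3) / [30] = (1/30)z^2 + (7/30)z + 2/5
p(z) = (-4)·L_0 + 7·L_1 + 1·L_2
  (-4)·L_0(z) = -(2/3)z^2 - (2/3)z + 4
  7·L_1(z) = -(7/5)z^2 - (14/5)z + 56/5
  1·L_2(z) = (1/30)z^2 + (7/30)z + 2/5
Adding term by term: -(61/30)z^2 - (97/30)z + 78/5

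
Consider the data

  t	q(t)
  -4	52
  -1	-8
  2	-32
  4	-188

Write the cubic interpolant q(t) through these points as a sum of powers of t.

q(t) = -2t^3 - 4t^2 + 2t - 4

L_0(t) = (t + 1)(t - 2)(t - 4) / [-144] = -(1/144)t^3 + (5/144)t^2 - (1/72)t - 1/18
L_1(t) = (t + 4)(t - 2)(t - 4) / [45] = (1/45)t^3 - (2/45)t^2 - (16/45)t + 32/45
L_2(t) = (t + 4)(t + 1)(t - 4) / [-36] = -(1/36)t^3 - (1/36)t^2 + (4/9)t + 4/9
L_3(t) = (t + 4)(t + 1)(t - 2) / [80] = (1/80)t^3 + (3/80)t^2 - (3/40)t - 1/10
q(t) = 52·L_0 + (-8)·L_1 + (-32)·L_2 + (-188)·L_3
  52·L_0(t) = -(13/36)t^3 + (65/36)t^2 - (13/18)t - 26/9
  (-8)·L_1(t) = -(8/45)t^3 + (16/45)t^2 + (128/45)t - 256/45
  (-32)·L_2(t) = (8/9)t^3 + (8/9)t^2 - (128/9)t - 128/9
  (-188)·L_3(t) = -(47/20)t^3 - (141/20)t^2 + (141/10)t + 94/5
Adding term by term: -2t^3 - 4t^2 + 2t - 4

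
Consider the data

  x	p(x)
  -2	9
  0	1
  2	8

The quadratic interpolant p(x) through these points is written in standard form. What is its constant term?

Build the Lagrange basis polynomials:
L_0(x) = x(x - 2) / [8] = (1/8)x^2 - (1/4)x
L_1(x) = (x + 2)(x - 2) / [-4] = -(1/4)x^2 + 1
L_2(x) = (x + 2)x / [8] = (1/8)x^2 + (1/4)x
p(x) = 9·L_0 + 1·L_1 + 8·L_2
Only the constant term is needed; take it from each L_i and combine:
9·(0) + 1·(1) + 8·(0) = 1

1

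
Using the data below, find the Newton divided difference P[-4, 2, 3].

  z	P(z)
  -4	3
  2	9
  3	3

P[-4,2] = (9 - 3) / (2 - (-4)) = 1
P[2,3] = (3 - 9) / (3 - 2) = -6
P[-4,2,3] = (-6 - 1) / (3 - (-4)) = -1

-1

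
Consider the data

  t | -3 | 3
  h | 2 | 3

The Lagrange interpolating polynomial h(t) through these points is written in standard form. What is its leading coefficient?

L_0(t) = (t - 3) / [-6] = -(1/6)t + 1/2
L_1(t) = (t + 3) / [6] = (1/6)t + 1/2
h(t) = 2·L_0 + 3·L_1
Only the coefficient of t is needed; take it from each L_i and combine:
2·(-1/6) + 3·(1/6) = 1/6

1/6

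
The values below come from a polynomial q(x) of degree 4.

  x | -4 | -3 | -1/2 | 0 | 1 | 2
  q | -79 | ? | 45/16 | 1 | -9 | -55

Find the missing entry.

The 5 known values determine q uniquely (degree ≤ 4).
Evaluate each Lagrange basis at x = -3:
L_0(-3) = (-5/2)·(-3)·(-4)·(-5)/[(-7/2)·(-4)·(-5)·(-6)] = 5/14
L_1(-3) = (1)·(-3)·(-4)·(-5)/[(7/2)·(-1/2)·(-3/2)·(-5/2)] = 64/7
L_2(-3) = (1)·(-5/2)·(-4)·(-5)/[(4)·(1/2)·(-1)·(-2)] = -25/2
L_3(-3) = (1)·(-5/2)·(-3)·(-5)/[(5)·(3/2)·(1)·(-1)] = 5
L_4(-3) = (1)·(-5/2)·(-3)·(-4)/[(6)·(5/2)·(2)·(1)] = -1
Sum: (-79)·(5/14) + 45/16·(64/7) + 1·(-25/2) + (-9)·(5) + (-55)·(-1) = -5

-5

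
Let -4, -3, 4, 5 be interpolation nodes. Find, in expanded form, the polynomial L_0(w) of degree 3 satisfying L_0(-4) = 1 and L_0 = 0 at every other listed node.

L_0(w) = -(1/72)w^3 + (1/12)w^2 + (7/72)w - 5/6

L_0(w) = (w + 3)(w - 4)(w - 5) / [(-1)·(-8)·(-9)]
       = (w^3 - 6w^2 - 7w + 60) / (-72)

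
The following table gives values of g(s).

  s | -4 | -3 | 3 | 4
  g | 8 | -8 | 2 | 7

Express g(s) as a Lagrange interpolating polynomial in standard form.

L_0(s) = (s + 3)(s - 3)(s - 4) / [-56] = -(1/56)s^3 + (1/14)s^2 + (9/56)s - 9/14
L_1(s) = (s + 4)(s - 3)(s - 4) / [42] = (1/42)s^3 - (1/14)s^2 - (8/21)s + 8/7
L_2(s) = (s + 4)(s + 3)(s - 4) / [-42] = -(1/42)s^3 - (1/14)s^2 + (8/21)s + 8/7
L_3(s) = (s + 4)(s + 3)(s - 3) / [56] = (1/56)s^3 + (1/14)s^2 - (9/56)s - 9/14
g(s) = 8·L_0 + (-8)·L_1 + 2·L_2 + 7·L_3
  8·L_0(s) = -(1/7)s^3 + (4/7)s^2 + (9/7)s - 36/7
  (-8)·L_1(s) = -(4/21)s^3 + (4/7)s^2 + (64/21)s - 64/7
  2·L_2(s) = -(1/21)s^3 - (1/7)s^2 + (16/21)s + 16/7
  7·L_3(s) = (1/8)s^3 + (1/2)s^2 - (9/8)s - 9/2
Adding term by term: -(43/168)s^3 + (3/2)s^2 + (667/168)s - 33/2

g(s) = -(43/168)s^3 + (3/2)s^2 + (667/168)s - 33/2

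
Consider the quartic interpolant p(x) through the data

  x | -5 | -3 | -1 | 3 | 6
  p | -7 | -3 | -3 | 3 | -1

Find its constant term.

-8917/3696

Build the Lagrange basis polynomials:
L_0(x) = (x + 3)(x + 1)(x - 3)(x - 6) / [704] = (1/704)x^4 - (5/704)x^3 - (15/704)x^2 + (45/704)x + 27/352
L_1(x) = (x + 5)(x + 1)(x - 3)(x - 6) / [-216] = -(1/216)x^4 + (1/72)x^3 + (31/216)x^2 - (7/24)x - 5/12
L_2(x) = (x + 5)(x + 3)(x - 3)(x - 6) / [224] = (1/224)x^4 - (1/224)x^3 - (39/224)x^2 + (9/224)x + 135/112
L_3(x) = (x + 5)(x + 3)(x + 1)(x - 6) / [-576] = -(1/576)x^4 - (1/192)x^3 + (31/576)x^2 + (41/192)x + 5/32
L_4(x) = (x + 5)(x + 3)(x + 1)(x - 3) / [2079] = (1/2079)x^4 + (2/693)x^3 - (4/2079)x^2 - (2/77)x - 5/231
p(x) = (-7)·L_0 + (-3)·L_1 + (-3)·L_2 + 3·L_3 + (-1)·L_4
Only the constant term is needed; take it from each L_i and combine:
(-7)·(27/352) + (-3)·(-5/12) + (-3)·(135/112) + 3·(5/32) + (-1)·(-5/231) = -8917/3696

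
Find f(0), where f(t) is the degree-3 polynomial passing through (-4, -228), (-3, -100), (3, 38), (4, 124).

-4

Using Newton's divided-difference form:
f[-4,-3] = (-100 - (-228)) / (-3 - (-4)) = 128
f[-3,3] = (38 - (-100)) / (3 - (-3)) = 23
f[3,4] = (124 - 38) / (4 - 3) = 86
f[-4,-3,3] = (23 - 128) / (3 - (-4)) = -15
f[-3,3,4] = (86 - 23) / (4 - (-3)) = 9
f[-4,-3,3,4] = (9 - (-15)) / (4 - (-4)) = 3
f(0) = -228 + 128·(4) + (-15)·(4)·(3) + 3·(4)·(3)·(-3) = -4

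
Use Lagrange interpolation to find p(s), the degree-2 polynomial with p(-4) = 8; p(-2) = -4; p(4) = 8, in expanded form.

p(s) = s^2 - 8

Build the Lagrange basis polynomials:
L_0(s) = (s + 2)(s - 4) / [16] = (1/16)s^2 - (1/8)s - 1/2
L_1(s) = (s + 4)(s - 4) / [-12] = -(1/12)s^2 + 4/3
L_2(s) = (s + 4)(s + 2) / [48] = (1/48)s^2 + (1/8)s + 1/6
p(s) = 8·L_0 + (-4)·L_1 + 8·L_2
  8·L_0(s) = (1/2)s^2 - s - 4
  (-4)·L_1(s) = (1/3)s^2 - 16/3
  8·L_2(s) = (1/6)s^2 + s + 4/3
Adding term by term: s^2 - 8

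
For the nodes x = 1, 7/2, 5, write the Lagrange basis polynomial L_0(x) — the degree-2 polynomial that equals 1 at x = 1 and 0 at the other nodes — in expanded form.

L_0(x) = (1/10)x^2 - (17/20)x + 7/4

L_0(x) = (x - 7/2)(x - 5) / [(-5/2)·(-4)]
       = (x^2 - (17/2)x + 35/2) / (10)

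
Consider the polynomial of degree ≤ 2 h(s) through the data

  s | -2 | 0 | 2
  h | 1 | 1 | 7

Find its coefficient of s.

L_0(s) = s(s - 2) / [8] = (1/8)s^2 - (1/4)s
L_1(s) = (s + 2)(s - 2) / [-4] = -(1/4)s^2 + 1
L_2(s) = (s + 2)s / [8] = (1/8)s^2 + (1/4)s
h(s) = 1·L_0 + 1·L_1 + 7·L_2
Only the coefficient of s is needed; take it from each L_i and combine:
1·(-1/4) + 1·(0) + 7·(1/4) = 3/2

3/2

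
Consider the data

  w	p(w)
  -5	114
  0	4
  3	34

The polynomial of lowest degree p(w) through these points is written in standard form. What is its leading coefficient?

4

L_0(w) = w(w - 3) / [40] = (1/40)w^2 - (3/40)w
L_1(w) = (w + 5)(w - 3) / [-15] = -(1/15)w^2 - (2/15)w + 1
L_2(w) = (w + 5)w / [24] = (1/24)w^2 + (5/24)w
p(w) = 114·L_0 + 4·L_1 + 34·L_2
Only the coefficient of w^2 is needed; take it from each L_i and combine:
114·(1/40) + 4·(-1/15) + 34·(1/24) = 4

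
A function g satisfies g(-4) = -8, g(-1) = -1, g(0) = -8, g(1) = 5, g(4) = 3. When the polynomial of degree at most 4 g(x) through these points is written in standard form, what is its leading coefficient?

L_0(x) = (x + 1)x(x - 1)(x - 4) / [480] = (1/480)x^4 - (1/120)x^3 - (1/480)x^2 + (1/120)x
L_1(x) = (x + 4)x(x - 1)(x - 4) / [-30] = -(1/30)x^4 + (1/30)x^3 + (8/15)x^2 - (8/15)x
L_2(x) = (x + 4)(x + 1)(x - 1)(x - 4) / [16] = (1/16)x^4 - (17/16)x^2 + 1
L_3(x) = (x + 4)(x + 1)x(x - 4) / [-30] = -(1/30)x^4 - (1/30)x^3 + (8/15)x^2 + (8/15)x
L_4(x) = (x + 4)(x + 1)x(x - 1) / [480] = (1/480)x^4 + (1/120)x^3 - (1/480)x^2 - (1/120)x
g(x) = (-8)·L_0 + (-1)·L_1 + (-8)·L_2 + 5·L_3 + 3·L_4
Only the coefficient of x^4 is needed; take it from each L_i and combine:
(-8)·(1/480) + (-1)·(-1/30) + (-8)·(1/16) + 5·(-1/30) + 3·(1/480) = -103/160

-103/160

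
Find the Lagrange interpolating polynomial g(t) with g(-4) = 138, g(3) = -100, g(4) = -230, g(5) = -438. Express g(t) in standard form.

g(t) = -3t^3 - 3t^2 + 2t + 2

Build the Lagrange basis polynomials:
L_0(t) = (t - 3)(t - 4)(t - 5) / [-504] = -(1/504)t^3 + (1/42)t^2 - (47/504)t + 5/42
L_1(t) = (t + 4)(t - 4)(t - 5) / [14] = (1/14)t^3 - (5/14)t^2 - (8/7)t + 40/7
L_2(t) = (t + 4)(t - 3)(t - 5) / [-8] = -(1/8)t^3 + (1/2)t^2 + (17/8)t - 15/2
L_3(t) = (t + 4)(t - 3)(t - 4) / [18] = (1/18)t^3 - (1/6)t^2 - (8/9)t + 8/3
g(t) = 138·L_0 + (-100)·L_1 + (-230)·L_2 + (-438)·L_3
  138·L_0(t) = -(23/84)t^3 + (23/7)t^2 - (1081/84)t + 115/7
  (-100)·L_1(t) = -(50/7)t^3 + (250/7)t^2 + (800/7)t - 4000/7
  (-230)·L_2(t) = (115/4)t^3 - 115t^2 - (1955/4)t + 1725
  (-438)·L_3(t) = -(73/3)t^3 + 73t^2 + (1168/3)t - 1168
Adding term by term: -3t^3 - 3t^2 + 2t + 2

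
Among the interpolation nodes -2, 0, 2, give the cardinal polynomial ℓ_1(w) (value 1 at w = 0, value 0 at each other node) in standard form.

ℓ_1(w) = -(1/4)w^2 + 1

ℓ_1(w) = (w + 2)(w - 2) / [(2)·(-2)]
       = (w^2 - 4) / (-4)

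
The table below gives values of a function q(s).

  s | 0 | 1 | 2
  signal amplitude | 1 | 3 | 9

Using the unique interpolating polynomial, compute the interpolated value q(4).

L_0(4) = (3)·(2)/[(-1)·(-2)] = 3
L_1(4) = (4)·(2)/[(1)·(-1)] = -8
L_2(4) = (4)·(3)/[(2)·(1)] = 6
Sum: 1·(3) + 3·(-8) + 9·(6) = 33

33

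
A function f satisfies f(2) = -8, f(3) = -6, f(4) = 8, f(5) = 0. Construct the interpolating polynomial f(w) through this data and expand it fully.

Build the Lagrange basis polynomials:
L_0(w) = (w - 3)(w - 4)(w - 5) / [-6] = -(1/6)w^3 + 2w^2 - (47/6)w + 10
L_1(w) = (w - 2)(w - 4)(w - 5) / [2] = (1/2)w^3 - (11/2)w^2 + 19w - 20
L_2(w) = (w - 2)(w - 3)(w - 5) / [-2] = -(1/2)w^3 + 5w^2 - (31/2)w + 15
L_3(w) = (w - 2)(w - 3)(w - 4) / [6] = (1/6)w^3 - (3/2)w^2 + (13/3)w - 4
f(w) = (-8)·L_0 + (-6)·L_1 + 8·L_2 + 0·L_3
  (-8)·L_0(w) = (4/3)w^3 - 16w^2 + (188/3)w - 80
  (-6)·L_1(w) = -3w^3 + 33w^2 - 114w + 120
  8·L_2(w) = -4w^3 + 40w^2 - 124w + 120
  0·L_3(w) = 0
Adding term by term: -(17/3)w^3 + 57w^2 - (526/3)w + 160

f(w) = -(17/3)w^3 + 57w^2 - (526/3)w + 160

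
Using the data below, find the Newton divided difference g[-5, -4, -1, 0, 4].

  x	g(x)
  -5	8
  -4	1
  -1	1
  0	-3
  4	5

11/120

g[-5,-4] = (1 - 8) / (-4 - (-5)) = -7
g[-4,-1] = (1 - 1) / (-1 - (-4)) = 0
g[-1,0] = (-3 - 1) / (0 - (-1)) = -4
g[0,4] = (5 - (-3)) / (4 - 0) = 2
g[-5,-4,-1] = (0 - (-7)) / (-1 - (-5)) = 7/4
g[-4,-1,0] = (-4 - 0) / (0 - (-4)) = -1
g[-1,0,4] = (2 - (-4)) / (4 - (-1)) = 6/5
g[-5,-4,-1,0] = (-1 - 7/4) / (0 - (-5)) = -11/20
g[-4,-1,0,4] = (6/5 - (-1)) / (4 - (-4)) = 11/40
g[-5,-4,-1,0,4] = (11/40 - (-11/20)) / (4 - (-5)) = 11/120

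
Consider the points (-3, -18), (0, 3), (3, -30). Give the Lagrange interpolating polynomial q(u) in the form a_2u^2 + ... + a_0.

q(u) = -3u^2 - 2u + 3

Build the Lagrange basis polynomials:
L_0(u) = u(u - 3) / [18] = (1/18)u^2 - (1/6)u
L_1(u) = (u + 3)(u - 3) / [-9] = -(1/9)u^2 + 1
L_2(u) = (u + 3)u / [18] = (1/18)u^2 + (1/6)u
q(u) = (-18)·L_0 + 3·L_1 + (-30)·L_2
  (-18)·L_0(u) = -u^2 + 3u
  3·L_1(u) = -(1/3)u^2 + 3
  (-30)·L_2(u) = -(5/3)u^2 - 5u
Adding term by term: -3u^2 - 2u + 3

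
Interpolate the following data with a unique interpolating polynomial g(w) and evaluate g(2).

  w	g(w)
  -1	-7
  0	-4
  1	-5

-10

L_0(2) = (2)·(1)/[(-1)·(-2)] = 1
L_1(2) = (3)·(1)/[(1)·(-1)] = -3
L_2(2) = (3)·(2)/[(2)·(1)] = 3
Sum: (-7)·(1) + (-4)·(-3) + (-5)·(3) = -10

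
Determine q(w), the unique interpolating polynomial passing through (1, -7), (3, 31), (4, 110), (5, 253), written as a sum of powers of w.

q(w) = 3w^3 - 4w^2 - 4w - 2

Build the Lagrange basis polynomials:
L_0(w) = (w - 3)(w - 4)(w - 5) / [-24] = -(1/24)w^3 + (1/2)w^2 - (47/24)w + 5/2
L_1(w) = (w - 1)(w - 4)(w - 5) / [4] = (1/4)w^3 - (5/2)w^2 + (29/4)w - 5
L_2(w) = (w - 1)(w - 3)(w - 5) / [-3] = -(1/3)w^3 + 3w^2 - (23/3)w + 5
L_3(w) = (w - 1)(w - 3)(w - 4) / [8] = (1/8)w^3 - w^2 + (19/8)w - 3/2
q(w) = (-7)·L_0 + 31·L_1 + 110·L_2 + 253·L_3
  (-7)·L_0(w) = (7/24)w^3 - (7/2)w^2 + (329/24)w - 35/2
  31·L_1(w) = (31/4)w^3 - (155/2)w^2 + (899/4)w - 155
  110·L_2(w) = -(110/3)w^3 + 330w^2 - (2530/3)w + 550
  253·L_3(w) = (253/8)w^3 - 253w^2 + (4807/8)w - 759/2
Adding term by term: 3w^3 - 4w^2 - 4w - 2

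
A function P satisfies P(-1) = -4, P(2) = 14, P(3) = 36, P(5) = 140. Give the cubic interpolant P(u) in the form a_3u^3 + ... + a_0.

P(u) = u^3 + 3u

Build the Lagrange basis polynomials:
L_0(u) = (u - 2)(u - 3)(u - 5) / [-72] = -(1/72)u^3 + (5/36)u^2 - (31/72)u + 5/12
L_1(u) = (u + 1)(u - 3)(u - 5) / [9] = (1/9)u^3 - (7/9)u^2 + (7/9)u + 5/3
L_2(u) = (u + 1)(u - 2)(u - 5) / [-8] = -(1/8)u^3 + (3/4)u^2 - (3/8)u - 5/4
L_3(u) = (u + 1)(u - 2)(u - 3) / [36] = (1/36)u^3 - (1/9)u^2 + (1/36)u + 1/6
P(u) = (-4)·L_0 + 14·L_1 + 36·L_2 + 140·L_3
  (-4)·L_0(u) = (1/18)u^3 - (5/9)u^2 + (31/18)u - 5/3
  14·L_1(u) = (14/9)u^3 - (98/9)u^2 + (98/9)u + 70/3
  36·L_2(u) = -(9/2)u^3 + 27u^2 - (27/2)u - 45
  140·L_3(u) = (35/9)u^3 - (140/9)u^2 + (35/9)u + 70/3
Adding term by term: u^3 + 3u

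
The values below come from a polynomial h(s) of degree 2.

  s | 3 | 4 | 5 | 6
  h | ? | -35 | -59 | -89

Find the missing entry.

-17

The 3 known values determine h uniquely (degree ≤ 2).
L_0(3) = (-2)·(-3)/[(-1)·(-2)] = 3
L_1(3) = (-1)·(-3)/[(1)·(-1)] = -3
L_2(3) = (-1)·(-2)/[(2)·(1)] = 1
Sum: (-35)·(3) + (-59)·(-3) + (-89)·(1) = -17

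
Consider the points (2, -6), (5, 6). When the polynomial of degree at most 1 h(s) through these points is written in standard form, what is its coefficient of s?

The leading coefficient equals the top divided difference h[2,5].
h[2,5] = (6 - (-6)) / (5 - 2) = 4

4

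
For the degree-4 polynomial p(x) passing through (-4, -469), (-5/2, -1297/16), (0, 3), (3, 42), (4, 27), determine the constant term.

3

Build the Lagrange basis polynomials:
L_0(x) = (x + 5/2)x(x - 3)(x - 4) / [336] = (1/336)x^4 - (3/224)x^3 - (11/672)x^2 + (5/56)x
L_1(x) = (x + 4)x(x - 3)(x - 4) / [-2145/16] = -(16/2145)x^4 + (16/715)x^3 + (256/2145)x^2 - (256/715)x
L_2(x) = (x + 4)(x + 5/2)(x - 3)(x - 4) / [120] = (1/120)x^4 - (1/240)x^3 - (47/240)x^2 + (1/15)x + 1
L_3(x) = (x + 4)(x + 5/2)x(x - 4) / [-231/2] = -(2/231)x^4 - (5/231)x^3 + (32/231)x^2 + (80/231)x
L_4(x) = (x + 4)(x + 5/2)x(x - 3) / [208] = (1/208)x^4 + (7/416)x^3 - (19/416)x^2 - (15/104)x
p(x) = (-469)·L_0 + (-1297/16)·L_1 + 3·L_2 + 42·L_3 + 27·L_4
Only the constant term is needed; take it from each L_i and combine:
(-469)·(0) + (-1297/16)·(0) + 3·(1) + 42·(0) + 27·(0) = 3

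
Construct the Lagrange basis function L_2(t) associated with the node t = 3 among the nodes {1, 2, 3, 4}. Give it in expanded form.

L_2(t) = (t - 1)(t - 2)(t - 4) / [(2)·(1)·(-1)]
       = (t^3 - 7t^2 + 14t - 8) / (-2)

L_2(t) = -(1/2)t^3 + (7/2)t^2 - 7t + 4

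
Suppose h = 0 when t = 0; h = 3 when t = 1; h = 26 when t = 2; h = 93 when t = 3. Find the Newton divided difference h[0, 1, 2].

h[0,1] = (3 - 0) / (1 - 0) = 3
h[1,2] = (26 - 3) / (2 - 1) = 23
h[0,1,2] = (23 - 3) / (2 - 0) = 10

10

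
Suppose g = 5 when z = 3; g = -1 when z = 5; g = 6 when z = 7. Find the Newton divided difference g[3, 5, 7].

13/8

g[3,5] = (-1 - 5) / (5 - 3) = -3
g[5,7] = (6 - (-1)) / (7 - 5) = 7/2
g[3,5,7] = (7/2 - (-3)) / (7 - 3) = 13/8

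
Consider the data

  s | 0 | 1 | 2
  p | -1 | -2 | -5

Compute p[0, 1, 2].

-1

p[0,1] = (-2 - (-1)) / (1 - 0) = -1
p[1,2] = (-5 - (-2)) / (2 - 1) = -3
p[0,1,2] = (-3 - (-1)) / (2 - 0) = -1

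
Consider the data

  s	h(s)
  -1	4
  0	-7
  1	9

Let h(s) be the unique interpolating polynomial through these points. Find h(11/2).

3321/8

Using Newton's divided-difference form:
h[-1,0] = (-7 - 4) / (0 - (-1)) = -11
h[0,1] = (9 - (-7)) / (1 - 0) = 16
h[-1,0,1] = (16 - (-11)) / (1 - (-1)) = 27/2
h(11/2) = 4 + (-11)·(13/2) + (27/2)·(13/2)·(11/2) = 3321/8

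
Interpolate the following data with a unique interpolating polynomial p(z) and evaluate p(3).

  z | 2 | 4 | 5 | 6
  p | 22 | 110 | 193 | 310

55

Using Newton's divided-difference form:
p[2,4] = (110 - 22) / (4 - 2) = 44
p[4,5] = (193 - 110) / (5 - 4) = 83
p[5,6] = (310 - 193) / (6 - 5) = 117
p[2,4,5] = (83 - 44) / (5 - 2) = 13
p[4,5,6] = (117 - 83) / (6 - 4) = 17
p[2,4,5,6] = (17 - 13) / (6 - 2) = 1
p(3) = 22 + 44·(1) + 13·(1)·(-1) + 1·(1)·(-1)·(-2) = 55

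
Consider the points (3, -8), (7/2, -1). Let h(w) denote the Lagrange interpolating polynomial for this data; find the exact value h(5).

Evaluate each Lagrange basis at w = 5:
L_0(5) = (3/2)/[(-1/2)] = -3
L_1(5) = (2)/[(1/2)] = 4
Sum: (-8)·(-3) + (-1)·(4) = 20

20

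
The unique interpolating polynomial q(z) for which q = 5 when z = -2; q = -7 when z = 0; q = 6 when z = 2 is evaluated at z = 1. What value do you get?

-29/8

Evaluate each Lagrange basis at z = 1:
L_0(1) = (1)·(-1)/[(-2)·(-4)] = -1/8
L_1(1) = (3)·(-1)/[(2)·(-2)] = 3/4
L_2(1) = (3)·(1)/[(4)·(2)] = 3/8
Sum: 5·(-1/8) + (-7)·(3/4) + 6·(3/8) = -29/8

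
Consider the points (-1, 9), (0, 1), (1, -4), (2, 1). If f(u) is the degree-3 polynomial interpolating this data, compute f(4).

69

L_0(4) = (4)·(3)·(2)/[(-1)·(-2)·(-3)] = -4
L_1(4) = (5)·(3)·(2)/[(1)·(-1)·(-2)] = 15
L_2(4) = (5)·(4)·(2)/[(2)·(1)·(-1)] = -20
L_3(4) = (5)·(4)·(3)/[(3)·(2)·(1)] = 10
Sum: 9·(-4) + 1·(15) + (-4)·(-20) + 1·(10) = 69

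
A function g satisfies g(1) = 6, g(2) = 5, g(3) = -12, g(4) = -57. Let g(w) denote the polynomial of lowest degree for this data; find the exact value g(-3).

90

Evaluate each Lagrange basis at w = -3:
L_0(-3) = (-5)·(-6)·(-7)/[(-1)·(-2)·(-3)] = 35
L_1(-3) = (-4)·(-6)·(-7)/[(1)·(-1)·(-2)] = -84
L_2(-3) = (-4)·(-5)·(-7)/[(2)·(1)·(-1)] = 70
L_3(-3) = (-4)·(-5)·(-6)/[(3)·(2)·(1)] = -20
Sum: 6·(35) + 5·(-84) + (-12)·(70) + (-57)·(-20) = 90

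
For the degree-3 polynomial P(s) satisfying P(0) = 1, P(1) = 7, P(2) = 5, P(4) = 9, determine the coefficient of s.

38/3

L_0(s) = (s - 1)(s - 2)(s - 4) / [-8] = -(1/8)s^3 + (7/8)s^2 - (7/4)s + 1
L_1(s) = s(s - 2)(s - 4) / [3] = (1/3)s^3 - 2s^2 + (8/3)s
L_2(s) = s(s - 1)(s - 4) / [-4] = -(1/4)s^3 + (5/4)s^2 - s
L_3(s) = s(s - 1)(s - 2) / [24] = (1/24)s^3 - (1/8)s^2 + (1/12)s
P(s) = 1·L_0 + 7·L_1 + 5·L_2 + 9·L_3
Only the coefficient of s is needed; take it from each L_i and combine:
1·(-7/4) + 7·(8/3) + 5·(-1) + 9·(1/12) = 38/3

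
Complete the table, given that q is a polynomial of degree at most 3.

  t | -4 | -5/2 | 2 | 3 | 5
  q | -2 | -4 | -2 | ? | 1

-71/81

The 4 known values determine q uniquely (degree ≤ 3).
Evaluate each Lagrange basis at t = 3:
L_0(3) = (11/2)·(1)·(-2)/[(-3/2)·(-6)·(-9)] = 11/81
L_1(3) = (7)·(1)·(-2)/[(3/2)·(-9/2)·(-15/2)] = -112/405
L_2(3) = (7)·(11/2)·(-2)/[(6)·(9/2)·(-3)] = 77/81
L_3(3) = (7)·(11/2)·(1)/[(9)·(15/2)·(3)] = 77/405
Sum: (-2)·(11/81) + (-4)·(-112/405) + (-2)·(77/81) + 1·(77/405) = -71/81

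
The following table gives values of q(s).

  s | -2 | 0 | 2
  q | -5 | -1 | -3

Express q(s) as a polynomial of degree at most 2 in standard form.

Newton's divided differences:
q[-2,0] = (-1 - (-5)) / (0 - (-2)) = 2
q[0,2] = (-3 - (-1)) / (2 - 0) = -1
q[-2,0,2] = (-1 - 2) / (2 - (-2)) = -3/4
q(s) = -5 + 2·(s + 2) + (-3/4)·(s + 2)s
Expanding: q(s) = -(3/4)s^2 + (1/2)s - 1

q(s) = -(3/4)s^2 + (1/2)s - 1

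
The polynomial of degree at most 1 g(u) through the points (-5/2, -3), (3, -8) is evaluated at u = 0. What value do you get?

L_0(0) = (-3)/[(-11/2)] = 6/11
L_1(0) = (5/2)/[(11/2)] = 5/11
Sum: (-3)·(6/11) + (-8)·(5/11) = -58/11

-58/11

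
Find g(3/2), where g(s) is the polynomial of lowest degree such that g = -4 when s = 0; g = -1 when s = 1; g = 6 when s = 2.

Using Newton's divided-difference form:
g[0,1] = (-1 - (-4)) / (1 - 0) = 3
g[1,2] = (6 - (-1)) / (2 - 1) = 7
g[0,1,2] = (7 - 3) / (2 - 0) = 2
g(3/2) = -4 + 3·(3/2) + 2·(3/2)·(1/2) = 2

2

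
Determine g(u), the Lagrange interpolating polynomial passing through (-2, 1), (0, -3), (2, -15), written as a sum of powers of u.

g(u) = -u^2 - 4u - 3

Build the Lagrange basis polynomials:
L_0(u) = u(u - 2) / [8] = (1/8)u^2 - (1/4)u
L_1(u) = (u + 2)(u - 2) / [-4] = -(1/4)u^2 + 1
L_2(u) = (u + 2)u / [8] = (1/8)u^2 + (1/4)u
g(u) = 1·L_0 + (-3)·L_1 + (-15)·L_2
  1·L_0(u) = (1/8)u^2 - (1/4)u
  (-3)·L_1(u) = (3/4)u^2 - 3
  (-15)·L_2(u) = -(15/8)u^2 - (15/4)u
Adding term by term: -u^2 - 4u - 3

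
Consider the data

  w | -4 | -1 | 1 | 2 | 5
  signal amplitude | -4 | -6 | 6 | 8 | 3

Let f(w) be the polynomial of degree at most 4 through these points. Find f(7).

Using Newton's divided-difference form:
f[-4,-1] = (-6 - (-4)) / (-1 - (-4)) = -2/3
f[-1,1] = (6 - (-6)) / (1 - (-1)) = 6
f[1,2] = (8 - 6) / (2 - 1) = 2
f[2,5] = (3 - 8) / (5 - 2) = -5/3
f[-4,-1,1] = (6 - (-2/3)) / (1 - (-4)) = 4/3
f[-1,1,2] = (2 - 6) / (2 - (-1)) = -4/3
f[1,2,5] = (-5/3 - 2) / (5 - 1) = -11/12
f[-4,-1,1,2] = (-4/3 - 4/3) / (2 - (-4)) = -4/9
f[-1,1,2,5] = (-11/12 - (-4/3)) / (5 - (-1)) = 5/72
f[-4,-1,1,2,5] = (5/72 - (-4/9)) / (5 - (-4)) = 37/648
f(7) = -4 + (-2/3)·(11) + (4/3)·(11)·(8) + (-4/9)·(11)·(8)·(6) + (37/648)·(11)·(8)·(6)·(5) = 596/27

596/27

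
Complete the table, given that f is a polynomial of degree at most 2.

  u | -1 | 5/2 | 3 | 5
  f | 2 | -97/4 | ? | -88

-34

The 3 known values determine f uniquely (degree ≤ 2).
Evaluate each Lagrange basis at u = 3:
L_0(3) = (1/2)·(-2)/[(-7/2)·(-6)] = -1/21
L_1(3) = (4)·(-2)/[(7/2)·(-5/2)] = 32/35
L_2(3) = (4)·(1/2)/[(6)·(5/2)] = 2/15
Sum: 2·(-1/21) + (-97/4)·(32/35) + (-88)·(2/15) = -34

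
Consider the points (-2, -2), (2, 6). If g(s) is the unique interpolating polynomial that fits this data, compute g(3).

L_0(3) = (1)/[(-4)] = -1/4
L_1(3) = (5)/[(4)] = 5/4
Sum: (-2)·(-1/4) + 6·(5/4) = 8

8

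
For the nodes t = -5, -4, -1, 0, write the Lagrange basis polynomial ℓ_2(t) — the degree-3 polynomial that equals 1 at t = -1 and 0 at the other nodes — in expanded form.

ℓ_2(t) = -(1/12)t^3 - (3/4)t^2 - (5/3)t

ℓ_2(t) = (t + 5)(t + 4)t / [(4)·(3)·(-1)]
       = (t^3 + 9t^2 + 20t) / (-12)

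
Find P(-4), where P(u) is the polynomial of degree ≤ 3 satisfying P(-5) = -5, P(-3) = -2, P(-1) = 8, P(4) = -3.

Evaluate each Lagrange basis at u = -4:
L_0(-4) = (-1)·(-3)·(-8)/[(-2)·(-4)·(-9)] = 1/3
L_1(-4) = (1)·(-3)·(-8)/[(2)·(-2)·(-7)] = 6/7
L_2(-4) = (1)·(-1)·(-8)/[(4)·(2)·(-5)] = -1/5
L_3(-4) = (1)·(-1)·(-3)/[(9)·(7)·(5)] = 1/105
Sum: (-5)·(1/3) + (-2)·(6/7) + 8·(-1/5) + (-3)·(1/105) = -526/105

-526/105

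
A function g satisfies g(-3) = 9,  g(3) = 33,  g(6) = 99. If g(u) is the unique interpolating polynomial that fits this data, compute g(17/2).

Evaluate each Lagrange basis at u = 17/2:
L_0(17/2) = (11/2)·(5/2)/[(-6)·(-9)] = 55/216
L_1(17/2) = (23/2)·(5/2)/[(6)·(-3)] = -115/72
L_2(17/2) = (23/2)·(11/2)/[(9)·(3)] = 253/108
Sum: 9·(55/216) + 33·(-115/72) + 99·(253/108) = 363/2

363/2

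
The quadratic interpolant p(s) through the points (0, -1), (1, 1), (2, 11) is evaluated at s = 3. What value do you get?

Using Newton's divided-difference form:
p[0,1] = (1 - (-1)) / (1 - 0) = 2
p[1,2] = (11 - 1) / (2 - 1) = 10
p[0,1,2] = (10 - 2) / (2 - 0) = 4
p(3) = -1 + 2·(3) + 4·(3)·(2) = 29

29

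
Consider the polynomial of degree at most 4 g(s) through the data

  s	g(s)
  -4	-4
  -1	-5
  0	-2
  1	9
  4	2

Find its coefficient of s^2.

L_0(s) = (s + 1)s(s - 1)(s - 4) / [480] = (1/480)s^4 - (1/120)s^3 - (1/480)s^2 + (1/120)s
L_1(s) = (s + 4)s(s - 1)(s - 4) / [-30] = -(1/30)s^4 + (1/30)s^3 + (8/15)s^2 - (8/15)s
L_2(s) = (s + 4)(s + 1)(s - 1)(s - 4) / [16] = (1/16)s^4 - (17/16)s^2 + 1
L_3(s) = (s + 4)(s + 1)s(s - 4) / [-30] = -(1/30)s^4 - (1/30)s^3 + (8/15)s^2 + (8/15)s
L_4(s) = (s + 4)(s + 1)s(s - 1) / [480] = (1/480)s^4 + (1/120)s^3 - (1/480)s^2 - (1/120)s
g(s) = (-4)·L_0 + (-5)·L_1 + (-2)·L_2 + 9·L_3 + 2·L_4
Only the coefficient of s^2 is needed; take it from each L_i and combine:
(-4)·(-1/480) + (-5)·(8/15) + (-2)·(-17/16) + 9·(8/15) + 2·(-1/480) = 341/80

341/80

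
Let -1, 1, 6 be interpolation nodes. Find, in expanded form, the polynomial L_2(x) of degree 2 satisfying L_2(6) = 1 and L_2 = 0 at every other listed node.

L_2(x) = (1/35)x^2 - 1/35

L_2(x) = (x + 1)(x - 1) / [(7)·(5)]
       = (x^2 - 1) / (35)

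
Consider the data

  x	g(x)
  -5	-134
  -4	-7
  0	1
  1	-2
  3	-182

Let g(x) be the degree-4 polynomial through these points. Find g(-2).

L_0(-2) = (2)·(-2)·(-3)·(-5)/[(-1)·(-5)·(-6)·(-8)] = -1/4
L_1(-2) = (3)·(-2)·(-3)·(-5)/[(1)·(-4)·(-5)·(-7)] = 9/14
L_2(-2) = (3)·(2)·(-3)·(-5)/[(5)·(4)·(-1)·(-3)] = 3/2
L_3(-2) = (3)·(2)·(-2)·(-5)/[(6)·(5)·(1)·(-2)] = -1
L_4(-2) = (3)·(2)·(-2)·(-3)/[(8)·(7)·(3)·(2)] = 3/28
Sum: (-134)·(-1/4) + (-7)·(9/14) + 1·(3/2) + (-2)·(-1) + (-182)·(3/28) = 13

13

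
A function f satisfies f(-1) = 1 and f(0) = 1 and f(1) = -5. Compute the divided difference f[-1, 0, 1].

-3

f[-1,0] = (1 - 1) / (0 - (-1)) = 0
f[0,1] = (-5 - 1) / (1 - 0) = -6
f[-1,0,1] = (-6 - 0) / (1 - (-1)) = -3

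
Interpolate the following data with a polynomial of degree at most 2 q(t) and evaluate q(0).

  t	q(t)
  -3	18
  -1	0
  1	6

Using Newton's divided-difference form:
q[-3,-1] = (0 - 18) / (-1 - (-3)) = -9
q[-1,1] = (6 - 0) / (1 - (-1)) = 3
q[-3,-1,1] = (3 - (-9)) / (1 - (-3)) = 3
q(0) = 18 + (-9)·(3) + 3·(3)·(1) = 0

0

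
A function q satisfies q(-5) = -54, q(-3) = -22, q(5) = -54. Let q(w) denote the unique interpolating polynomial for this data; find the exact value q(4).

L_0(4) = (7)·(-1)/[(-2)·(-10)] = -7/20
L_1(4) = (9)·(-1)/[(2)·(-8)] = 9/16
L_2(4) = (9)·(7)/[(10)·(8)] = 63/80
Sum: (-54)·(-7/20) + (-22)·(9/16) + (-54)·(63/80) = -36

-36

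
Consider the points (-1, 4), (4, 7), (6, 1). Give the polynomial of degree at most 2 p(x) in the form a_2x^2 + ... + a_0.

p(x) = -(18/35)x^2 + (15/7)x + 233/35

Newton's divided differences:
p[-1,4] = (7 - 4) / (4 - (-1)) = 3/5
p[4,6] = (1 - 7) / (6 - 4) = -3
p[-1,4,6] = (-3 - 3/5) / (6 - (-1)) = -18/35
p(x) = 4 + (3/5)·(x + 1) + (-18/35)·(x + 1)(x - 4)
Expanding: p(x) = -(18/35)x^2 + (15/7)x + 233/35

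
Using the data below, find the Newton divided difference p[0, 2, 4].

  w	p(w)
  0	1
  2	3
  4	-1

-3/4

p[0,2] = (3 - 1) / (2 - 0) = 1
p[2,4] = (-1 - 3) / (4 - 2) = -2
p[0,2,4] = (-2 - 1) / (4 - 0) = -3/4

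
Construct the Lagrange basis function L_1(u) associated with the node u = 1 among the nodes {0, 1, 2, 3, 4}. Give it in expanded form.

L_1(u) = u(u - 2)(u - 3)(u - 4) / [(1)·(-1)·(-2)·(-3)]
       = (u^4 - 9u^3 + 26u^2 - 24u) / (-6)

L_1(u) = -(1/6)u^4 + (3/2)u^3 - (13/3)u^2 + 4u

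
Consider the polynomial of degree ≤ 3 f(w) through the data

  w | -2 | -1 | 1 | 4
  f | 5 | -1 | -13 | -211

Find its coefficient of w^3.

-2

L_0(w) = (w + 1)(w - 1)(w - 4) / [-18] = -(1/18)w^3 + (2/9)w^2 + (1/18)w - 2/9
L_1(w) = (w + 2)(w - 1)(w - 4) / [10] = (1/10)w^3 - (3/10)w^2 - (3/5)w + 4/5
L_2(w) = (w + 2)(w + 1)(w - 4) / [-18] = -(1/18)w^3 + (1/18)w^2 + (5/9)w + 4/9
L_3(w) = (w + 2)(w + 1)(w - 1) / [90] = (1/90)w^3 + (1/45)w^2 - (1/90)w - 1/45
f(w) = 5·L_0 + (-1)·L_1 + (-13)·L_2 + (-211)·L_3
Only the coefficient of w^3 is needed; take it from each L_i and combine:
5·(-1/18) + (-1)·(1/10) + (-13)·(-1/18) + (-211)·(1/90) = -2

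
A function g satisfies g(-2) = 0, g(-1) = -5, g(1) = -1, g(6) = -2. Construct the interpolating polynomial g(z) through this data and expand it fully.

g(z) = -(139/420)z^3 + (117/70)z^2 + (979/420)z - 327/70

Newton's divided differences:
g[-2,-1] = (-5 - 0) / (-1 - (-2)) = -5
g[-1,1] = (-1 - (-5)) / (1 - (-1)) = 2
g[1,6] = (-2 - (-1)) / (6 - 1) = -1/5
g[-2,-1,1] = (2 - (-5)) / (1 - (-2)) = 7/3
g[-1,1,6] = (-1/5 - 2) / (6 - (-1)) = -11/35
g[-2,-1,1,6] = (-11/35 - 7/3) / (6 - (-2)) = -139/420
g(z) = (-5)·(z + 2) + (7/3)·(z + 2)(z + 1) + (-139/420)·(z + 2)(z + 1)(z - 1)
Expanding: g(z) = -(139/420)z^3 + (117/70)z^2 + (979/420)z - 327/70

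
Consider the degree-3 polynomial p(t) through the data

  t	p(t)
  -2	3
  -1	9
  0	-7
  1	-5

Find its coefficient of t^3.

L_0(t) = (t + 1)t(t - 1) / [-6] = -(1/6)t^3 + (1/6)t
L_1(t) = (t + 2)t(t - 1) / [2] = (1/2)t^3 + (1/2)t^2 - t
L_2(t) = (t + 2)(t + 1)(t - 1) / [-2] = -(1/2)t^3 - t^2 + (1/2)t + 1
L_3(t) = (t + 2)(t + 1)t / [6] = (1/6)t^3 + (1/2)t^2 + (1/3)t
p(t) = 3·L_0 + 9·L_1 + (-7)·L_2 + (-5)·L_3
Only the coefficient of t^3 is needed; take it from each L_i and combine:
3·(-1/6) + 9·(1/2) + (-7)·(-1/2) + (-5)·(1/6) = 20/3

20/3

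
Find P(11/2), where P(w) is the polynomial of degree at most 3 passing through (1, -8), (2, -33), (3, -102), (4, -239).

Using Newton's divided-difference form:
P[1,2] = (-33 - (-8)) / (2 - 1) = -25
P[2,3] = (-102 - (-33)) / (3 - 2) = -69
P[3,4] = (-239 - (-102)) / (4 - 3) = -137
P[1,2,3] = (-69 - (-25)) / (3 - 1) = -22
P[2,3,4] = (-137 - (-69)) / (4 - 2) = -34
P[1,2,3,4] = (-34 - (-22)) / (4 - 1) = -4
P(11/2) = -8 + (-25)·(9/2) + (-22)·(9/2)·(7/2) + (-4)·(9/2)·(7/2)·(5/2) = -1249/2

-1249/2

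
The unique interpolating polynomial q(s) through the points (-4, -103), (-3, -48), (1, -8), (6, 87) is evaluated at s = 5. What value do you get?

32

L_0(5) = (8)·(4)·(-1)/[(-1)·(-5)·(-10)] = 16/25
L_1(5) = (9)·(4)·(-1)/[(1)·(-4)·(-9)] = -1
L_2(5) = (9)·(8)·(-1)/[(5)·(4)·(-5)] = 18/25
L_3(5) = (9)·(8)·(4)/[(10)·(9)·(5)] = 16/25
Sum: (-103)·(16/25) + (-48)·(-1) + (-8)·(18/25) + 87·(16/25) = 32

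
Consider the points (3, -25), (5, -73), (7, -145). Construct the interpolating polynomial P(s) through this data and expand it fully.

P(s) = -3s^2 + 2

Newton's divided differences:
P[3,5] = (-73 - (-25)) / (5 - 3) = -24
P[5,7] = (-145 - (-73)) / (7 - 5) = -36
P[3,5,7] = (-36 - (-24)) / (7 - 3) = -3
P(s) = -25 + (-24)·(s - 3) + (-3)·(s - 3)(s - 5)
Expanding: P(s) = -3s^2 + 2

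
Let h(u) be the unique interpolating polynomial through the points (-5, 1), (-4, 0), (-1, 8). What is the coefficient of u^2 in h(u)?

11/12

The leading coefficient equals the top divided difference h[-5,-4,-1].
h[-5,-4] = (0 - 1) / (-4 - (-5)) = -1
h[-4,-1] = (8 - 0) / (-1 - (-4)) = 8/3
h[-5,-4,-1] = (8/3 - (-1)) / (-1 - (-5)) = 11/12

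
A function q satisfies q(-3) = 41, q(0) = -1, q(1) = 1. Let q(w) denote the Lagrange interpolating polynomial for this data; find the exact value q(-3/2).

11

Evaluate each Lagrange basis at w = -3/2:
L_0(-3/2) = (-3/2)·(-5/2)/[(-3)·(-4)] = 5/16
L_1(-3/2) = (3/2)·(-5/2)/[(3)·(-1)] = 5/4
L_2(-3/2) = (3/2)·(-3/2)/[(4)·(1)] = -9/16
Sum: 41·(5/16) + (-1)·(5/4) + 1·(-9/16) = 11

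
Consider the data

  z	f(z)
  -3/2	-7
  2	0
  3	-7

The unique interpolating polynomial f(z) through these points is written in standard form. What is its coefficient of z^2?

The leading coefficient equals the top divided difference f[-3/2,2,3].
f[-3/2,2] = (0 - (-7)) / (2 - (-3/2)) = 2
f[2,3] = (-7 - 0) / (3 - 2) = -7
f[-3/2,2,3] = (-7 - 2) / (3 - (-3/2)) = -2

-2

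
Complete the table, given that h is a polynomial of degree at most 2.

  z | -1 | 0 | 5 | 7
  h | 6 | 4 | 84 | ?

The 3 known values determine h uniquely (degree ≤ 2).
Evaluate each Lagrange basis at z = 7:
L_0(7) = (7)·(2)/[(-1)·(-6)] = 7/3
L_1(7) = (8)·(2)/[(1)·(-5)] = -16/5
L_2(7) = (8)·(7)/[(6)·(5)] = 28/15
Sum: 6·(7/3) + 4·(-16/5) + 84·(28/15) = 158

158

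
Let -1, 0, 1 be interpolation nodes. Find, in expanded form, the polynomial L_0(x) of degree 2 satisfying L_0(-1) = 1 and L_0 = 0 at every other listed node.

L_0(x) = x(x - 1) / [(-1)·(-2)]
       = (x^2 - x) / (2)

L_0(x) = (1/2)x^2 - (1/2)x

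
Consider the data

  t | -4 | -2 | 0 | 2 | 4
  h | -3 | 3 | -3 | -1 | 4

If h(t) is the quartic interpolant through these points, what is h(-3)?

477/128

L_0(-3) = (-1)·(-3)·(-5)·(-7)/[(-2)·(-4)·(-6)·(-8)] = 35/128
L_1(-3) = (1)·(-3)·(-5)·(-7)/[(2)·(-2)·(-4)·(-6)] = 35/32
L_2(-3) = (1)·(-1)·(-5)·(-7)/[(4)·(2)·(-2)·(-4)] = -35/64
L_3(-3) = (1)·(-1)·(-3)·(-7)/[(6)·(4)·(2)·(-2)] = 7/32
L_4(-3) = (1)·(-1)·(-3)·(-5)/[(8)·(6)·(4)·(2)] = -5/128
Sum: (-3)·(35/128) + 3·(35/32) + (-3)·(-35/64) + (-1)·(7/32) + 4·(-5/128) = 477/128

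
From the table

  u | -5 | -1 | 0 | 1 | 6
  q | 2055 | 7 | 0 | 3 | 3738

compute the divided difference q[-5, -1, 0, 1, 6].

3

q[-5,-1] = (7 - 2055) / (-1 - (-5)) = -512
q[-1,0] = (0 - 7) / (0 - (-1)) = -7
q[0,1] = (3 - 0) / (1 - 0) = 3
q[1,6] = (3738 - 3) / (6 - 1) = 747
q[-5,-1,0] = (-7 - (-512)) / (0 - (-5)) = 101
q[-1,0,1] = (3 - (-7)) / (1 - (-1)) = 5
q[0,1,6] = (747 - 3) / (6 - 0) = 124
q[-5,-1,0,1] = (5 - 101) / (1 - (-5)) = -16
q[-1,0,1,6] = (124 - 5) / (6 - (-1)) = 17
q[-5,-1,0,1,6] = (17 - (-16)) / (6 - (-5)) = 3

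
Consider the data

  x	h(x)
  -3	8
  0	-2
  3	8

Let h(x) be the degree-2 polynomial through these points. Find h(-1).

-8/9

Evaluate each Lagrange basis at x = -1:
L_0(-1) = (-1)·(-4)/[(-3)·(-6)] = 2/9
L_1(-1) = (2)·(-4)/[(3)·(-3)] = 8/9
L_2(-1) = (2)·(-1)/[(6)·(3)] = -1/9
Sum: 8·(2/9) + (-2)·(8/9) + 8·(-1/9) = -8/9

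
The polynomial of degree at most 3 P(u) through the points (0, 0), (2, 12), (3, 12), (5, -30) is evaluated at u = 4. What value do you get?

0

Evaluate each Lagrange basis at u = 4:
L_0(4) = (2)·(1)·(-1)/[(-2)·(-3)·(-5)] = 1/15
L_1(4) = (4)·(1)·(-1)/[(2)·(-1)·(-3)] = -2/3
L_2(4) = (4)·(2)·(-1)/[(3)·(1)·(-2)] = 4/3
L_3(4) = (4)·(2)·(1)/[(5)·(3)·(2)] = 4/15
Sum: 0 + 12·(-2/3) + 12·(4/3) + (-30)·(4/15) = 0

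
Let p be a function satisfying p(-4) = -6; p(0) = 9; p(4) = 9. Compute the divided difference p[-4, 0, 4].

p[-4,0] = (9 - (-6)) / (0 - (-4)) = 15/4
p[0,4] = (9 - 9) / (4 - 0) = 0
p[-4,0,4] = (0 - 15/4) / (4 - (-4)) = -15/32

-15/32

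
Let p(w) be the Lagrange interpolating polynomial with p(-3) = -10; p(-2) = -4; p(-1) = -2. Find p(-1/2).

L_0(-1/2) = (3/2)·(1/2)/[(-1)·(-2)] = 3/8
L_1(-1/2) = (5/2)·(1/2)/[(1)·(-1)] = -5/4
L_2(-1/2) = (5/2)·(3/2)/[(2)·(1)] = 15/8
Sum: (-10)·(3/8) + (-4)·(-5/4) + (-2)·(15/8) = -5/2

-5/2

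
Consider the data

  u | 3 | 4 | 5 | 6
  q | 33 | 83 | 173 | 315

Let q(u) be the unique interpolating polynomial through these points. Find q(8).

Using Newton's divided-difference form:
q[3,4] = (83 - 33) / (4 - 3) = 50
q[4,5] = (173 - 83) / (5 - 4) = 90
q[5,6] = (315 - 173) / (6 - 5) = 142
q[3,4,5] = (90 - 50) / (5 - 3) = 20
q[4,5,6] = (142 - 90) / (6 - 4) = 26
q[3,4,5,6] = (26 - 20) / (6 - 3) = 2
q(8) = 33 + 50·(5) + 20·(5)·(4) + 2·(5)·(4)·(3) = 803

803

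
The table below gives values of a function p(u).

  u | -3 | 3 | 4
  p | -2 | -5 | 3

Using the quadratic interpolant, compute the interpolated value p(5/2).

-453/56

L_0(5/2) = (-1/2)·(-3/2)/[(-6)·(-7)] = 1/56
L_1(5/2) = (11/2)·(-3/2)/[(6)·(-1)] = 11/8
L_2(5/2) = (11/2)·(-1/2)/[(7)·(1)] = -11/28
Sum: (-2)·(1/56) + (-5)·(11/8) + 3·(-11/28) = -453/56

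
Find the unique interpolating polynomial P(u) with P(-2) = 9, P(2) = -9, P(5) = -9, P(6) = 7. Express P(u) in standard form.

P(u) = (47/112)u^3 - (163/112)u^2 - (173/28)u + 163/28

Build the Lagrange basis polynomials:
L_0(u) = (u - 2)(u - 5)(u - 6) / [-224] = -(1/224)u^3 + (13/224)u^2 - (13/56)u + 15/56
L_1(u) = (u + 2)(u - 5)(u - 6) / [48] = (1/48)u^3 - (3/16)u^2 + (1/6)u + 5/4
L_2(u) = (u + 2)(u - 2)(u - 6) / [-21] = -(1/21)u^3 + (2/7)u^2 + (4/21)u - 8/7
L_3(u) = (u + 2)(u - 2)(u - 5) / [32] = (1/32)u^3 - (5/32)u^2 - (1/8)u + 5/8
P(u) = 9·L_0 + (-9)·L_1 + (-9)·L_2 + 7·L_3
  9·L_0(u) = -(9/224)u^3 + (117/224)u^2 - (117/56)u + 135/56
  (-9)·L_1(u) = -(3/16)u^3 + (27/16)u^2 - (3/2)u - 45/4
  (-9)·L_2(u) = (3/7)u^3 - (18/7)u^2 - (12/7)u + 72/7
  7·L_3(u) = (7/32)u^3 - (35/32)u^2 - (7/8)u + 35/8
Adding term by term: (47/112)u^3 - (163/112)u^2 - (173/28)u + 163/28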